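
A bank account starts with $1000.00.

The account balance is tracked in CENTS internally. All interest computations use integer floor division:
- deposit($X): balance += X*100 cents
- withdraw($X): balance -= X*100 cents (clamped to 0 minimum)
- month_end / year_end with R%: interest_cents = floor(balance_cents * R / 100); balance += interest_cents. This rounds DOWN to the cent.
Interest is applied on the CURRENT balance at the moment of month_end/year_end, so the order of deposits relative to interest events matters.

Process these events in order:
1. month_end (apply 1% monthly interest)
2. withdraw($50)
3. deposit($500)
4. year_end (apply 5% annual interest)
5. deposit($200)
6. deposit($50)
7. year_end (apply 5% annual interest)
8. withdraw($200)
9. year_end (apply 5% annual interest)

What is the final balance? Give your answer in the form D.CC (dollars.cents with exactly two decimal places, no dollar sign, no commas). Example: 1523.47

Answer: 1755.75

Derivation:
After 1 (month_end (apply 1% monthly interest)): balance=$1010.00 total_interest=$10.00
After 2 (withdraw($50)): balance=$960.00 total_interest=$10.00
After 3 (deposit($500)): balance=$1460.00 total_interest=$10.00
After 4 (year_end (apply 5% annual interest)): balance=$1533.00 total_interest=$83.00
After 5 (deposit($200)): balance=$1733.00 total_interest=$83.00
After 6 (deposit($50)): balance=$1783.00 total_interest=$83.00
After 7 (year_end (apply 5% annual interest)): balance=$1872.15 total_interest=$172.15
After 8 (withdraw($200)): balance=$1672.15 total_interest=$172.15
After 9 (year_end (apply 5% annual interest)): balance=$1755.75 total_interest=$255.75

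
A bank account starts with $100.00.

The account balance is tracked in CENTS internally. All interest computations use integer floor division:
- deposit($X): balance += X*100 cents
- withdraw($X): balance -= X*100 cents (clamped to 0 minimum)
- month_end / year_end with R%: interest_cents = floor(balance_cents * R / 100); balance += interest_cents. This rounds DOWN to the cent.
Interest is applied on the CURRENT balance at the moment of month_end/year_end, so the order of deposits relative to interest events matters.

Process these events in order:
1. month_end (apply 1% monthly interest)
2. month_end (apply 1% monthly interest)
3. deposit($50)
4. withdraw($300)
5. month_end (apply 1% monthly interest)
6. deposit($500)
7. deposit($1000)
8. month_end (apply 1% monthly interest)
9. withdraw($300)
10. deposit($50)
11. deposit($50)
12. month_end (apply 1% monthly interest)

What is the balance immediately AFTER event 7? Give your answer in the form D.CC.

Answer: 1500.00

Derivation:
After 1 (month_end (apply 1% monthly interest)): balance=$101.00 total_interest=$1.00
After 2 (month_end (apply 1% monthly interest)): balance=$102.01 total_interest=$2.01
After 3 (deposit($50)): balance=$152.01 total_interest=$2.01
After 4 (withdraw($300)): balance=$0.00 total_interest=$2.01
After 5 (month_end (apply 1% monthly interest)): balance=$0.00 total_interest=$2.01
After 6 (deposit($500)): balance=$500.00 total_interest=$2.01
After 7 (deposit($1000)): balance=$1500.00 total_interest=$2.01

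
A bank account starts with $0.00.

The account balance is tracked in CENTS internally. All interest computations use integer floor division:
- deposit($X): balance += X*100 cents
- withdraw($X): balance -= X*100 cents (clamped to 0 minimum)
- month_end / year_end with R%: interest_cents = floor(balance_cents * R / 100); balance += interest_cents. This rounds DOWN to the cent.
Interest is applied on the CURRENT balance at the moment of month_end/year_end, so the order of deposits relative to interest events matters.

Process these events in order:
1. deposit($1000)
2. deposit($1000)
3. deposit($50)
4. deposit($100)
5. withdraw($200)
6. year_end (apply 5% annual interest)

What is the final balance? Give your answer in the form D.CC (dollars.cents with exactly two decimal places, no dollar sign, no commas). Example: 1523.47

After 1 (deposit($1000)): balance=$1000.00 total_interest=$0.00
After 2 (deposit($1000)): balance=$2000.00 total_interest=$0.00
After 3 (deposit($50)): balance=$2050.00 total_interest=$0.00
After 4 (deposit($100)): balance=$2150.00 total_interest=$0.00
After 5 (withdraw($200)): balance=$1950.00 total_interest=$0.00
After 6 (year_end (apply 5% annual interest)): balance=$2047.50 total_interest=$97.50

Answer: 2047.50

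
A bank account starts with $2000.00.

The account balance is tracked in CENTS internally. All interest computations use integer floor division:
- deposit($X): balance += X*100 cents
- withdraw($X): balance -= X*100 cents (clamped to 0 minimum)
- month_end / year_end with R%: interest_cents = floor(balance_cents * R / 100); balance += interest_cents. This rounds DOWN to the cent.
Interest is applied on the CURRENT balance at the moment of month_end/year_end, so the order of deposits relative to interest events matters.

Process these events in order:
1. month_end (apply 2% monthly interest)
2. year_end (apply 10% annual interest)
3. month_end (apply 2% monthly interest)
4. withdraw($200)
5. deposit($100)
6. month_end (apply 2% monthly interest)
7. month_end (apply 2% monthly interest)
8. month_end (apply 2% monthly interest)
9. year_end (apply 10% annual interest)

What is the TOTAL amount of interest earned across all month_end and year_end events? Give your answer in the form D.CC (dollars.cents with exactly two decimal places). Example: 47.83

Answer: 655.12

Derivation:
After 1 (month_end (apply 2% monthly interest)): balance=$2040.00 total_interest=$40.00
After 2 (year_end (apply 10% annual interest)): balance=$2244.00 total_interest=$244.00
After 3 (month_end (apply 2% monthly interest)): balance=$2288.88 total_interest=$288.88
After 4 (withdraw($200)): balance=$2088.88 total_interest=$288.88
After 5 (deposit($100)): balance=$2188.88 total_interest=$288.88
After 6 (month_end (apply 2% monthly interest)): balance=$2232.65 total_interest=$332.65
After 7 (month_end (apply 2% monthly interest)): balance=$2277.30 total_interest=$377.30
After 8 (month_end (apply 2% monthly interest)): balance=$2322.84 total_interest=$422.84
After 9 (year_end (apply 10% annual interest)): balance=$2555.12 total_interest=$655.12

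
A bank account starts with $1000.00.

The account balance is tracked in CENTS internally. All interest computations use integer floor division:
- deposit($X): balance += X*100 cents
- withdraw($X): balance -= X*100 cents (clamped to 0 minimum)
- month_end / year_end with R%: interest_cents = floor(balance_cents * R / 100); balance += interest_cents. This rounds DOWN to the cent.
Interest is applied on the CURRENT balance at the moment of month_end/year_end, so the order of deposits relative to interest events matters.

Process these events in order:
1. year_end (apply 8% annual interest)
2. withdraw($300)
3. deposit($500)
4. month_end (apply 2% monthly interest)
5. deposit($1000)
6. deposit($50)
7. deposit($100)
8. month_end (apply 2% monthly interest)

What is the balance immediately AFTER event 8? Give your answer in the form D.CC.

After 1 (year_end (apply 8% annual interest)): balance=$1080.00 total_interest=$80.00
After 2 (withdraw($300)): balance=$780.00 total_interest=$80.00
After 3 (deposit($500)): balance=$1280.00 total_interest=$80.00
After 4 (month_end (apply 2% monthly interest)): balance=$1305.60 total_interest=$105.60
After 5 (deposit($1000)): balance=$2305.60 total_interest=$105.60
After 6 (deposit($50)): balance=$2355.60 total_interest=$105.60
After 7 (deposit($100)): balance=$2455.60 total_interest=$105.60
After 8 (month_end (apply 2% monthly interest)): balance=$2504.71 total_interest=$154.71

Answer: 2504.71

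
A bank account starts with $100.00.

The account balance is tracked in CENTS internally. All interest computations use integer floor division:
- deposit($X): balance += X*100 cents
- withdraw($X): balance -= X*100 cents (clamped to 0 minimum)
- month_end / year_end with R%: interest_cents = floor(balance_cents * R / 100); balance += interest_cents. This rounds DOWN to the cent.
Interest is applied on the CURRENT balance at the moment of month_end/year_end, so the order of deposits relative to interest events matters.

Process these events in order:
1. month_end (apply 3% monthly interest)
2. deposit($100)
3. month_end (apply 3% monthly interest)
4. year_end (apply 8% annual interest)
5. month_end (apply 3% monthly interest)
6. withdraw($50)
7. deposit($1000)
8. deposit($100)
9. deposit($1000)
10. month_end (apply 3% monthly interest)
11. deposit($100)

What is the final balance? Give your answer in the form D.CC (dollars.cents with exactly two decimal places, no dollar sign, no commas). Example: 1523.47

Answer: 2451.05

Derivation:
After 1 (month_end (apply 3% monthly interest)): balance=$103.00 total_interest=$3.00
After 2 (deposit($100)): balance=$203.00 total_interest=$3.00
After 3 (month_end (apply 3% monthly interest)): balance=$209.09 total_interest=$9.09
After 4 (year_end (apply 8% annual interest)): balance=$225.81 total_interest=$25.81
After 5 (month_end (apply 3% monthly interest)): balance=$232.58 total_interest=$32.58
After 6 (withdraw($50)): balance=$182.58 total_interest=$32.58
After 7 (deposit($1000)): balance=$1182.58 total_interest=$32.58
After 8 (deposit($100)): balance=$1282.58 total_interest=$32.58
After 9 (deposit($1000)): balance=$2282.58 total_interest=$32.58
After 10 (month_end (apply 3% monthly interest)): balance=$2351.05 total_interest=$101.05
After 11 (deposit($100)): balance=$2451.05 total_interest=$101.05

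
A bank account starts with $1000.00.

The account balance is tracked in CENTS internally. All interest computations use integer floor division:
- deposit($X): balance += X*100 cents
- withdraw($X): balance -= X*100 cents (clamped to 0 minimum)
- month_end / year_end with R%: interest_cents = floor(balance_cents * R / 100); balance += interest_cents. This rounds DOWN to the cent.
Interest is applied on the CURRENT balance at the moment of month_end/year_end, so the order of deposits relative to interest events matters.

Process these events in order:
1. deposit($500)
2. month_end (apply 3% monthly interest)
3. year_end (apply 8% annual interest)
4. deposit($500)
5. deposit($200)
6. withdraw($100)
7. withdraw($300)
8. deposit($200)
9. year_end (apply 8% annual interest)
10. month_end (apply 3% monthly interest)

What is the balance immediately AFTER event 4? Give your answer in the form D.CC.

After 1 (deposit($500)): balance=$1500.00 total_interest=$0.00
After 2 (month_end (apply 3% monthly interest)): balance=$1545.00 total_interest=$45.00
After 3 (year_end (apply 8% annual interest)): balance=$1668.60 total_interest=$168.60
After 4 (deposit($500)): balance=$2168.60 total_interest=$168.60

Answer: 2168.60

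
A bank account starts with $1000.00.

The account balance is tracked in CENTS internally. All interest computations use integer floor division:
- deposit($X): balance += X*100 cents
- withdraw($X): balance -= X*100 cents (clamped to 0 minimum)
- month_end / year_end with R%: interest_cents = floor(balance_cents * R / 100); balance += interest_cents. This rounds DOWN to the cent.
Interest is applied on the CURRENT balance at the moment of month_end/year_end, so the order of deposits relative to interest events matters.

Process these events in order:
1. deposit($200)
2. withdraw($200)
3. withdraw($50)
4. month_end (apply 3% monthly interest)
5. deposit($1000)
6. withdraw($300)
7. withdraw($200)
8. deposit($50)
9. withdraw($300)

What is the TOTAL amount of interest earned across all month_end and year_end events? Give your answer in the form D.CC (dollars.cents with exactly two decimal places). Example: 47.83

Answer: 28.50

Derivation:
After 1 (deposit($200)): balance=$1200.00 total_interest=$0.00
After 2 (withdraw($200)): balance=$1000.00 total_interest=$0.00
After 3 (withdraw($50)): balance=$950.00 total_interest=$0.00
After 4 (month_end (apply 3% monthly interest)): balance=$978.50 total_interest=$28.50
After 5 (deposit($1000)): balance=$1978.50 total_interest=$28.50
After 6 (withdraw($300)): balance=$1678.50 total_interest=$28.50
After 7 (withdraw($200)): balance=$1478.50 total_interest=$28.50
After 8 (deposit($50)): balance=$1528.50 total_interest=$28.50
After 9 (withdraw($300)): balance=$1228.50 total_interest=$28.50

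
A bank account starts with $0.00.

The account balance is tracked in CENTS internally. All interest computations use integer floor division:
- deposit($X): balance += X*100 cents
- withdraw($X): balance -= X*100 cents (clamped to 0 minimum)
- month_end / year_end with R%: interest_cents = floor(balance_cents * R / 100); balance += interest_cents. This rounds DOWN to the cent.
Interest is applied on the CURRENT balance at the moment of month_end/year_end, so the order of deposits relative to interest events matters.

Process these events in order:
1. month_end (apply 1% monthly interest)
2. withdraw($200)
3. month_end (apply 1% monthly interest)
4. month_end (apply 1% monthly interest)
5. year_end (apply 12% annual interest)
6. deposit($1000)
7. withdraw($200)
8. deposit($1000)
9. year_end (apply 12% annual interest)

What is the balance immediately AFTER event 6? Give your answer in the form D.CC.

Answer: 1000.00

Derivation:
After 1 (month_end (apply 1% monthly interest)): balance=$0.00 total_interest=$0.00
After 2 (withdraw($200)): balance=$0.00 total_interest=$0.00
After 3 (month_end (apply 1% monthly interest)): balance=$0.00 total_interest=$0.00
After 4 (month_end (apply 1% monthly interest)): balance=$0.00 total_interest=$0.00
After 5 (year_end (apply 12% annual interest)): balance=$0.00 total_interest=$0.00
After 6 (deposit($1000)): balance=$1000.00 total_interest=$0.00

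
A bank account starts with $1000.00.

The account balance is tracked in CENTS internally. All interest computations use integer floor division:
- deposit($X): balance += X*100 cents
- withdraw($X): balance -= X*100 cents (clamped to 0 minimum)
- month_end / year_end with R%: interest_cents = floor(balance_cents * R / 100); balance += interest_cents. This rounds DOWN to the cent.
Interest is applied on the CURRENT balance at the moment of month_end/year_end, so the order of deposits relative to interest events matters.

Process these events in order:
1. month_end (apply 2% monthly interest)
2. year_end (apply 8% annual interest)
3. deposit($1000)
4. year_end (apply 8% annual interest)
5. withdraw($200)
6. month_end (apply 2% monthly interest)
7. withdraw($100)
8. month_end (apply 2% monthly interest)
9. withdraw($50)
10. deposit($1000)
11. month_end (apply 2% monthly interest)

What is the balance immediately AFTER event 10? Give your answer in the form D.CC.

Answer: 3001.33

Derivation:
After 1 (month_end (apply 2% monthly interest)): balance=$1020.00 total_interest=$20.00
After 2 (year_end (apply 8% annual interest)): balance=$1101.60 total_interest=$101.60
After 3 (deposit($1000)): balance=$2101.60 total_interest=$101.60
After 4 (year_end (apply 8% annual interest)): balance=$2269.72 total_interest=$269.72
After 5 (withdraw($200)): balance=$2069.72 total_interest=$269.72
After 6 (month_end (apply 2% monthly interest)): balance=$2111.11 total_interest=$311.11
After 7 (withdraw($100)): balance=$2011.11 total_interest=$311.11
After 8 (month_end (apply 2% monthly interest)): balance=$2051.33 total_interest=$351.33
After 9 (withdraw($50)): balance=$2001.33 total_interest=$351.33
After 10 (deposit($1000)): balance=$3001.33 total_interest=$351.33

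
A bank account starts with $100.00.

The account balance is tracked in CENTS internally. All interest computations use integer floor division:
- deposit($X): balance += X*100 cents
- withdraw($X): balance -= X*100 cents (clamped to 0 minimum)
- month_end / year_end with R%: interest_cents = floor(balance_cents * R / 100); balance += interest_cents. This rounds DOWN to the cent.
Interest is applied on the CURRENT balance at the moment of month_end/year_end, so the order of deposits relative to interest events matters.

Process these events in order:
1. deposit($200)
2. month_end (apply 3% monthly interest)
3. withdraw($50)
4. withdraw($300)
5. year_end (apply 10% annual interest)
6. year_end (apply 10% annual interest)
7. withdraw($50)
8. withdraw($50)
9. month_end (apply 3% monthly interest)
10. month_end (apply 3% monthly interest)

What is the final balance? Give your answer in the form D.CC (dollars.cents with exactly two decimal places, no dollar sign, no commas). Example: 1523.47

After 1 (deposit($200)): balance=$300.00 total_interest=$0.00
After 2 (month_end (apply 3% monthly interest)): balance=$309.00 total_interest=$9.00
After 3 (withdraw($50)): balance=$259.00 total_interest=$9.00
After 4 (withdraw($300)): balance=$0.00 total_interest=$9.00
After 5 (year_end (apply 10% annual interest)): balance=$0.00 total_interest=$9.00
After 6 (year_end (apply 10% annual interest)): balance=$0.00 total_interest=$9.00
After 7 (withdraw($50)): balance=$0.00 total_interest=$9.00
After 8 (withdraw($50)): balance=$0.00 total_interest=$9.00
After 9 (month_end (apply 3% monthly interest)): balance=$0.00 total_interest=$9.00
After 10 (month_end (apply 3% monthly interest)): balance=$0.00 total_interest=$9.00

Answer: 0.00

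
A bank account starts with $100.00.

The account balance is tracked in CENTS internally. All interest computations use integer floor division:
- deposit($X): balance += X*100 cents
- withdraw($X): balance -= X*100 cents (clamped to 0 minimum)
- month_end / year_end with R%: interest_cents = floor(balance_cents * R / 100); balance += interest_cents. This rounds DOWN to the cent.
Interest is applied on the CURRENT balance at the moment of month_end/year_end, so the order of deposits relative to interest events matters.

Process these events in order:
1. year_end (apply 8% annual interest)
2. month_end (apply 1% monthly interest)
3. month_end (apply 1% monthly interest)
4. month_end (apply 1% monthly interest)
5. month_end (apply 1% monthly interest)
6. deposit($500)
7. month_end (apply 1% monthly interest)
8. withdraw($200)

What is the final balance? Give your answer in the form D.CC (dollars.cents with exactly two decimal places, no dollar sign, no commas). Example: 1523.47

After 1 (year_end (apply 8% annual interest)): balance=$108.00 total_interest=$8.00
After 2 (month_end (apply 1% monthly interest)): balance=$109.08 total_interest=$9.08
After 3 (month_end (apply 1% monthly interest)): balance=$110.17 total_interest=$10.17
After 4 (month_end (apply 1% monthly interest)): balance=$111.27 total_interest=$11.27
After 5 (month_end (apply 1% monthly interest)): balance=$112.38 total_interest=$12.38
After 6 (deposit($500)): balance=$612.38 total_interest=$12.38
After 7 (month_end (apply 1% monthly interest)): balance=$618.50 total_interest=$18.50
After 8 (withdraw($200)): balance=$418.50 total_interest=$18.50

Answer: 418.50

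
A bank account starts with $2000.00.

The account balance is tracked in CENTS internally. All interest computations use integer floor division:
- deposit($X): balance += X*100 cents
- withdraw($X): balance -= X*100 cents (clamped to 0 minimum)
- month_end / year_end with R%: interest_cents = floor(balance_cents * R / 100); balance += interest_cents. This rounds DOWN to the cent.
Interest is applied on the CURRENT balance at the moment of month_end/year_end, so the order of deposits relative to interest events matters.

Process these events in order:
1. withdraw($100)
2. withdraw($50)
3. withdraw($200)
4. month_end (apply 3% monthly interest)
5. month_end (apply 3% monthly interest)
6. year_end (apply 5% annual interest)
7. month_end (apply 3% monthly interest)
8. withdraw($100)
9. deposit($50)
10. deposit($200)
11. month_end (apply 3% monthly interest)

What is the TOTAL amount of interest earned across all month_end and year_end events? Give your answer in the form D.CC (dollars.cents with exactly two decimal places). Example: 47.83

Answer: 304.43

Derivation:
After 1 (withdraw($100)): balance=$1900.00 total_interest=$0.00
After 2 (withdraw($50)): balance=$1850.00 total_interest=$0.00
After 3 (withdraw($200)): balance=$1650.00 total_interest=$0.00
After 4 (month_end (apply 3% monthly interest)): balance=$1699.50 total_interest=$49.50
After 5 (month_end (apply 3% monthly interest)): balance=$1750.48 total_interest=$100.48
After 6 (year_end (apply 5% annual interest)): balance=$1838.00 total_interest=$188.00
After 7 (month_end (apply 3% monthly interest)): balance=$1893.14 total_interest=$243.14
After 8 (withdraw($100)): balance=$1793.14 total_interest=$243.14
After 9 (deposit($50)): balance=$1843.14 total_interest=$243.14
After 10 (deposit($200)): balance=$2043.14 total_interest=$243.14
After 11 (month_end (apply 3% monthly interest)): balance=$2104.43 total_interest=$304.43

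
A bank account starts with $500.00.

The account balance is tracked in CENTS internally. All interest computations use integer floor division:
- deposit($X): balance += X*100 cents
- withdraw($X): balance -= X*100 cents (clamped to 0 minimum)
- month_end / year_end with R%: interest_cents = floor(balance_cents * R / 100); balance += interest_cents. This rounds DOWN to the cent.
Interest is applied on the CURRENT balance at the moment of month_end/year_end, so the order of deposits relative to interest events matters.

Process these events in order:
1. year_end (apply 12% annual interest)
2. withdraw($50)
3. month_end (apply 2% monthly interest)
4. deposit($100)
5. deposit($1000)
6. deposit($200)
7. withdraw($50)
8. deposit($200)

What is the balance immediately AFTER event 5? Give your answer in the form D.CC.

Answer: 1620.20

Derivation:
After 1 (year_end (apply 12% annual interest)): balance=$560.00 total_interest=$60.00
After 2 (withdraw($50)): balance=$510.00 total_interest=$60.00
After 3 (month_end (apply 2% monthly interest)): balance=$520.20 total_interest=$70.20
After 4 (deposit($100)): balance=$620.20 total_interest=$70.20
After 5 (deposit($1000)): balance=$1620.20 total_interest=$70.20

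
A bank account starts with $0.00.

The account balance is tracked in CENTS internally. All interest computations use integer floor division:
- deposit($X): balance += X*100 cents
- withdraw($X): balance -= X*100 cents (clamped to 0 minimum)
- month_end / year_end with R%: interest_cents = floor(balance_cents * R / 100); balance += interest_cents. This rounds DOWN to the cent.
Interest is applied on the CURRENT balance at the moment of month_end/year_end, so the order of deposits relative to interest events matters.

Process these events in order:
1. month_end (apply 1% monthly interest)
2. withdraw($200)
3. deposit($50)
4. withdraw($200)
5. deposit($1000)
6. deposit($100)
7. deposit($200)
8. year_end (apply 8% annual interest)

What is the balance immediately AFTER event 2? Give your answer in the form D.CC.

Answer: 0.00

Derivation:
After 1 (month_end (apply 1% monthly interest)): balance=$0.00 total_interest=$0.00
After 2 (withdraw($200)): balance=$0.00 total_interest=$0.00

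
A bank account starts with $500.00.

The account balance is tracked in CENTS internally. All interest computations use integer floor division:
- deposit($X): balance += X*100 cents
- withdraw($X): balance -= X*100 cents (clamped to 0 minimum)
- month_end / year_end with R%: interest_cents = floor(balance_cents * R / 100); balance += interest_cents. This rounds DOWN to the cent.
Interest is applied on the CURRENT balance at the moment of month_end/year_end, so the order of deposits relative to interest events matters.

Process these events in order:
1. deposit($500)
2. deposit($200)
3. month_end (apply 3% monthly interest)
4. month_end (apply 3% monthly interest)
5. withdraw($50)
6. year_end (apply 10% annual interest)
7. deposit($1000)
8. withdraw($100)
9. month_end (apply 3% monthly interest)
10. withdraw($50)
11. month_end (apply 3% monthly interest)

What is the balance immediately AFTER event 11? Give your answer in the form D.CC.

Answer: 2330.62

Derivation:
After 1 (deposit($500)): balance=$1000.00 total_interest=$0.00
After 2 (deposit($200)): balance=$1200.00 total_interest=$0.00
After 3 (month_end (apply 3% monthly interest)): balance=$1236.00 total_interest=$36.00
After 4 (month_end (apply 3% monthly interest)): balance=$1273.08 total_interest=$73.08
After 5 (withdraw($50)): balance=$1223.08 total_interest=$73.08
After 6 (year_end (apply 10% annual interest)): balance=$1345.38 total_interest=$195.38
After 7 (deposit($1000)): balance=$2345.38 total_interest=$195.38
After 8 (withdraw($100)): balance=$2245.38 total_interest=$195.38
After 9 (month_end (apply 3% monthly interest)): balance=$2312.74 total_interest=$262.74
After 10 (withdraw($50)): balance=$2262.74 total_interest=$262.74
After 11 (month_end (apply 3% monthly interest)): balance=$2330.62 total_interest=$330.62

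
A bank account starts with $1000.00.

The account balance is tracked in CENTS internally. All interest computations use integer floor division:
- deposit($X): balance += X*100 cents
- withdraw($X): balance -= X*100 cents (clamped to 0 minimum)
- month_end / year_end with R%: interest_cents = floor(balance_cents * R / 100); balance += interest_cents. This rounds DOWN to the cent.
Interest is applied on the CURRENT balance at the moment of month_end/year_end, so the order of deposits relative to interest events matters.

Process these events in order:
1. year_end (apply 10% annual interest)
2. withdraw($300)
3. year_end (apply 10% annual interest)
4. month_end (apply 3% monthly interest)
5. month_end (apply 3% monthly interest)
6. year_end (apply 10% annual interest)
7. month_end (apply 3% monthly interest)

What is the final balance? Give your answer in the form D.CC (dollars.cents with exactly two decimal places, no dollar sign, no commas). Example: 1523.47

Answer: 1057.74

Derivation:
After 1 (year_end (apply 10% annual interest)): balance=$1100.00 total_interest=$100.00
After 2 (withdraw($300)): balance=$800.00 total_interest=$100.00
After 3 (year_end (apply 10% annual interest)): balance=$880.00 total_interest=$180.00
After 4 (month_end (apply 3% monthly interest)): balance=$906.40 total_interest=$206.40
After 5 (month_end (apply 3% monthly interest)): balance=$933.59 total_interest=$233.59
After 6 (year_end (apply 10% annual interest)): balance=$1026.94 total_interest=$326.94
After 7 (month_end (apply 3% monthly interest)): balance=$1057.74 total_interest=$357.74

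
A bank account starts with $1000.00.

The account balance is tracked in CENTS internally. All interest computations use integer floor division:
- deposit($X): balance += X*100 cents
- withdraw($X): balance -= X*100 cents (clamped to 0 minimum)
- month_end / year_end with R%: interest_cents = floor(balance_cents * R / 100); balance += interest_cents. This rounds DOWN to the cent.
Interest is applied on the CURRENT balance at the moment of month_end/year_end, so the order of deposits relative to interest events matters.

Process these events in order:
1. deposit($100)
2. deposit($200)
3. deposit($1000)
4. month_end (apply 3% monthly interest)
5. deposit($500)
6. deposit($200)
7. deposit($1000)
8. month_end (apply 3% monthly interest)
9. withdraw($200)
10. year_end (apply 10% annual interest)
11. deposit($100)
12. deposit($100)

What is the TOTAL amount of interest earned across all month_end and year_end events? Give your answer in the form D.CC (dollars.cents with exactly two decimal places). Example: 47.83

After 1 (deposit($100)): balance=$1100.00 total_interest=$0.00
After 2 (deposit($200)): balance=$1300.00 total_interest=$0.00
After 3 (deposit($1000)): balance=$2300.00 total_interest=$0.00
After 4 (month_end (apply 3% monthly interest)): balance=$2369.00 total_interest=$69.00
After 5 (deposit($500)): balance=$2869.00 total_interest=$69.00
After 6 (deposit($200)): balance=$3069.00 total_interest=$69.00
After 7 (deposit($1000)): balance=$4069.00 total_interest=$69.00
After 8 (month_end (apply 3% monthly interest)): balance=$4191.07 total_interest=$191.07
After 9 (withdraw($200)): balance=$3991.07 total_interest=$191.07
After 10 (year_end (apply 10% annual interest)): balance=$4390.17 total_interest=$590.17
After 11 (deposit($100)): balance=$4490.17 total_interest=$590.17
After 12 (deposit($100)): balance=$4590.17 total_interest=$590.17

Answer: 590.17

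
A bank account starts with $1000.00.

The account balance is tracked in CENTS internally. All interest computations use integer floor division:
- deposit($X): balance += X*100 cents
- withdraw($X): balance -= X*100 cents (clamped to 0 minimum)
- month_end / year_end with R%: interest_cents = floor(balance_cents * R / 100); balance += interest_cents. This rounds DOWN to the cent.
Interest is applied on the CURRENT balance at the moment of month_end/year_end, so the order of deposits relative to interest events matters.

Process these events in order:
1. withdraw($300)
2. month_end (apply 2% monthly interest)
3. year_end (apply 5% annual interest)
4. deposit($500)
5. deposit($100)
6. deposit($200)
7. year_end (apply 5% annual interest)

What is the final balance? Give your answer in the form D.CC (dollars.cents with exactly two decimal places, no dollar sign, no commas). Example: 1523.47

After 1 (withdraw($300)): balance=$700.00 total_interest=$0.00
After 2 (month_end (apply 2% monthly interest)): balance=$714.00 total_interest=$14.00
After 3 (year_end (apply 5% annual interest)): balance=$749.70 total_interest=$49.70
After 4 (deposit($500)): balance=$1249.70 total_interest=$49.70
After 5 (deposit($100)): balance=$1349.70 total_interest=$49.70
After 6 (deposit($200)): balance=$1549.70 total_interest=$49.70
After 7 (year_end (apply 5% annual interest)): balance=$1627.18 total_interest=$127.18

Answer: 1627.18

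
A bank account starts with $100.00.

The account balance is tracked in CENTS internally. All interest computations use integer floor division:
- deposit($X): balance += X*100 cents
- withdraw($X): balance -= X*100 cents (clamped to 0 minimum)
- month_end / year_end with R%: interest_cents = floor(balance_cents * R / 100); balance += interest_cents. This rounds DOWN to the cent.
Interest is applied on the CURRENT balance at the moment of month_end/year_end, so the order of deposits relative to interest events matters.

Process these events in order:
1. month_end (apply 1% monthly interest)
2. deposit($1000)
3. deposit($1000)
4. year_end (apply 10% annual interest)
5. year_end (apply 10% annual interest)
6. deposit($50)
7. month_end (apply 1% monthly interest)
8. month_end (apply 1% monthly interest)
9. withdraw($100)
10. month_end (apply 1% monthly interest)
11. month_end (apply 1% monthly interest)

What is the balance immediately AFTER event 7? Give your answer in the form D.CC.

After 1 (month_end (apply 1% monthly interest)): balance=$101.00 total_interest=$1.00
After 2 (deposit($1000)): balance=$1101.00 total_interest=$1.00
After 3 (deposit($1000)): balance=$2101.00 total_interest=$1.00
After 4 (year_end (apply 10% annual interest)): balance=$2311.10 total_interest=$211.10
After 5 (year_end (apply 10% annual interest)): balance=$2542.21 total_interest=$442.21
After 6 (deposit($50)): balance=$2592.21 total_interest=$442.21
After 7 (month_end (apply 1% monthly interest)): balance=$2618.13 total_interest=$468.13

Answer: 2618.13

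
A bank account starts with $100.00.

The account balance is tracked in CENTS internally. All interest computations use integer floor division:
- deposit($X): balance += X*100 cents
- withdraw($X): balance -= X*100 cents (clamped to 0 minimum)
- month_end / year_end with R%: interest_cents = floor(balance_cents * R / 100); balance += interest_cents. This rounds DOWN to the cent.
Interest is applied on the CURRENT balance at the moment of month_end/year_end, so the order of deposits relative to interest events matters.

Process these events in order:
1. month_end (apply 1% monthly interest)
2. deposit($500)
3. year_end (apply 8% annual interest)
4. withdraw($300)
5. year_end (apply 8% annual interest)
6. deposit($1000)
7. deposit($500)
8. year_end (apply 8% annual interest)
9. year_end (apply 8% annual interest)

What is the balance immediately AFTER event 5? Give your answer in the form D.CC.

After 1 (month_end (apply 1% monthly interest)): balance=$101.00 total_interest=$1.00
After 2 (deposit($500)): balance=$601.00 total_interest=$1.00
After 3 (year_end (apply 8% annual interest)): balance=$649.08 total_interest=$49.08
After 4 (withdraw($300)): balance=$349.08 total_interest=$49.08
After 5 (year_end (apply 8% annual interest)): balance=$377.00 total_interest=$77.00

Answer: 377.00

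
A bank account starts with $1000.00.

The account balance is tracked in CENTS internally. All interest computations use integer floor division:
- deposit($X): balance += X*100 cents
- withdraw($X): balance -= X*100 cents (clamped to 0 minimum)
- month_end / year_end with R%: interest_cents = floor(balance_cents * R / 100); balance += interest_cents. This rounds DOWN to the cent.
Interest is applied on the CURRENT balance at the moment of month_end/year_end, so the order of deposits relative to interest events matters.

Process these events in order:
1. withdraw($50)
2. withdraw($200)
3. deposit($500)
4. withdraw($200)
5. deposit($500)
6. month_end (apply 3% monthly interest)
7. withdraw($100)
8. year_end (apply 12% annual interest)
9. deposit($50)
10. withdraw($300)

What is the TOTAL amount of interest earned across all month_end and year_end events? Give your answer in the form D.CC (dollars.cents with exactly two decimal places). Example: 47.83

After 1 (withdraw($50)): balance=$950.00 total_interest=$0.00
After 2 (withdraw($200)): balance=$750.00 total_interest=$0.00
After 3 (deposit($500)): balance=$1250.00 total_interest=$0.00
After 4 (withdraw($200)): balance=$1050.00 total_interest=$0.00
After 5 (deposit($500)): balance=$1550.00 total_interest=$0.00
After 6 (month_end (apply 3% monthly interest)): balance=$1596.50 total_interest=$46.50
After 7 (withdraw($100)): balance=$1496.50 total_interest=$46.50
After 8 (year_end (apply 12% annual interest)): balance=$1676.08 total_interest=$226.08
After 9 (deposit($50)): balance=$1726.08 total_interest=$226.08
After 10 (withdraw($300)): balance=$1426.08 total_interest=$226.08

Answer: 226.08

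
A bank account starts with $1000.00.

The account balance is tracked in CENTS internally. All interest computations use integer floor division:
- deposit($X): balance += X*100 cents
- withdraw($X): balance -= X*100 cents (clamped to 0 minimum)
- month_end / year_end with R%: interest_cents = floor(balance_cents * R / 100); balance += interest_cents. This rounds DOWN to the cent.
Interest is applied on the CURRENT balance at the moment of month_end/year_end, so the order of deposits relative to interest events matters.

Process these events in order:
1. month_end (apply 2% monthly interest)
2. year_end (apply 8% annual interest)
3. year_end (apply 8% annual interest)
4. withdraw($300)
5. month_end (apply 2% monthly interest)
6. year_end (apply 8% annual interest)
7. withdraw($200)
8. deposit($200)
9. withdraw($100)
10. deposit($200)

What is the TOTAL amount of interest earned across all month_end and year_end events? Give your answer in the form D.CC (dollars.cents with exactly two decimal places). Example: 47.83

Answer: 280.11

Derivation:
After 1 (month_end (apply 2% monthly interest)): balance=$1020.00 total_interest=$20.00
After 2 (year_end (apply 8% annual interest)): balance=$1101.60 total_interest=$101.60
After 3 (year_end (apply 8% annual interest)): balance=$1189.72 total_interest=$189.72
After 4 (withdraw($300)): balance=$889.72 total_interest=$189.72
After 5 (month_end (apply 2% monthly interest)): balance=$907.51 total_interest=$207.51
After 6 (year_end (apply 8% annual interest)): balance=$980.11 total_interest=$280.11
After 7 (withdraw($200)): balance=$780.11 total_interest=$280.11
After 8 (deposit($200)): balance=$980.11 total_interest=$280.11
After 9 (withdraw($100)): balance=$880.11 total_interest=$280.11
After 10 (deposit($200)): balance=$1080.11 total_interest=$280.11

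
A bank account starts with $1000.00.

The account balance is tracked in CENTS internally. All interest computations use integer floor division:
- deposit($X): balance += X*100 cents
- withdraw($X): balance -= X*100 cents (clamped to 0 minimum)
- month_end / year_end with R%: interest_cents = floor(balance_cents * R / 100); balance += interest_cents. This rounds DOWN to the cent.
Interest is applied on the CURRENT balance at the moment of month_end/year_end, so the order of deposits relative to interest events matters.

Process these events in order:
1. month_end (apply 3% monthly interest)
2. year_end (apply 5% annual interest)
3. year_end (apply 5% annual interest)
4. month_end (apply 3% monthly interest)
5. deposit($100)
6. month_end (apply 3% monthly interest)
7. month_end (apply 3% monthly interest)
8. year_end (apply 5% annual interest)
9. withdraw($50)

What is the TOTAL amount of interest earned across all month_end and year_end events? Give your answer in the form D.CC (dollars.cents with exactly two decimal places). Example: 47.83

Answer: 314.28

Derivation:
After 1 (month_end (apply 3% monthly interest)): balance=$1030.00 total_interest=$30.00
After 2 (year_end (apply 5% annual interest)): balance=$1081.50 total_interest=$81.50
After 3 (year_end (apply 5% annual interest)): balance=$1135.57 total_interest=$135.57
After 4 (month_end (apply 3% monthly interest)): balance=$1169.63 total_interest=$169.63
After 5 (deposit($100)): balance=$1269.63 total_interest=$169.63
After 6 (month_end (apply 3% monthly interest)): balance=$1307.71 total_interest=$207.71
After 7 (month_end (apply 3% monthly interest)): balance=$1346.94 total_interest=$246.94
After 8 (year_end (apply 5% annual interest)): balance=$1414.28 total_interest=$314.28
After 9 (withdraw($50)): balance=$1364.28 total_interest=$314.28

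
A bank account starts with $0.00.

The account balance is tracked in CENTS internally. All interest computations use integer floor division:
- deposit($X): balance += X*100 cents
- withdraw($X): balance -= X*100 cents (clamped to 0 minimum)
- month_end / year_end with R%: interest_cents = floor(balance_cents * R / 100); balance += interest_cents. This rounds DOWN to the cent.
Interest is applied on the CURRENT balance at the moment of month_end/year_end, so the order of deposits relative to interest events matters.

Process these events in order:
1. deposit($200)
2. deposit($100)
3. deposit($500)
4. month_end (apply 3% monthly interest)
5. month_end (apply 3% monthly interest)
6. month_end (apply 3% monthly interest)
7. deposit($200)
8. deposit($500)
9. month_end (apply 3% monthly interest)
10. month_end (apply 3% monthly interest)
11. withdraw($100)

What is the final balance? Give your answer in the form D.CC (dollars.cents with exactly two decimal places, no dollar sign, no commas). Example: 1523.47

Answer: 1570.04

Derivation:
After 1 (deposit($200)): balance=$200.00 total_interest=$0.00
After 2 (deposit($100)): balance=$300.00 total_interest=$0.00
After 3 (deposit($500)): balance=$800.00 total_interest=$0.00
After 4 (month_end (apply 3% monthly interest)): balance=$824.00 total_interest=$24.00
After 5 (month_end (apply 3% monthly interest)): balance=$848.72 total_interest=$48.72
After 6 (month_end (apply 3% monthly interest)): balance=$874.18 total_interest=$74.18
After 7 (deposit($200)): balance=$1074.18 total_interest=$74.18
After 8 (deposit($500)): balance=$1574.18 total_interest=$74.18
After 9 (month_end (apply 3% monthly interest)): balance=$1621.40 total_interest=$121.40
After 10 (month_end (apply 3% monthly interest)): balance=$1670.04 total_interest=$170.04
After 11 (withdraw($100)): balance=$1570.04 total_interest=$170.04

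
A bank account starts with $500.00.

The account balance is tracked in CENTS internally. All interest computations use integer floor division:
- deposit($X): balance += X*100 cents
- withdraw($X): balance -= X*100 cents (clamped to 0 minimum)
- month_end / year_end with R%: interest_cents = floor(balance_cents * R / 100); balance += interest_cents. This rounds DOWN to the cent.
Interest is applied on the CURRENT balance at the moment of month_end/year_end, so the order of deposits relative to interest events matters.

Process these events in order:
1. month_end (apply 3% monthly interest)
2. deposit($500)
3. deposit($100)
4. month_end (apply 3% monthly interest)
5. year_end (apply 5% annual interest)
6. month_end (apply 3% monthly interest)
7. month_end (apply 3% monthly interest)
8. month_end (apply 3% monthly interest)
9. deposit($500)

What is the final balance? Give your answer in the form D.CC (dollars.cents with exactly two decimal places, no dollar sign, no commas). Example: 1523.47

After 1 (month_end (apply 3% monthly interest)): balance=$515.00 total_interest=$15.00
After 2 (deposit($500)): balance=$1015.00 total_interest=$15.00
After 3 (deposit($100)): balance=$1115.00 total_interest=$15.00
After 4 (month_end (apply 3% monthly interest)): balance=$1148.45 total_interest=$48.45
After 5 (year_end (apply 5% annual interest)): balance=$1205.87 total_interest=$105.87
After 6 (month_end (apply 3% monthly interest)): balance=$1242.04 total_interest=$142.04
After 7 (month_end (apply 3% monthly interest)): balance=$1279.30 total_interest=$179.30
After 8 (month_end (apply 3% monthly interest)): balance=$1317.67 total_interest=$217.67
After 9 (deposit($500)): balance=$1817.67 total_interest=$217.67

Answer: 1817.67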